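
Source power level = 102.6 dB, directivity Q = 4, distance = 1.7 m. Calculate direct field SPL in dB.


Given values:
  Lw = 102.6 dB, Q = 4, r = 1.7 m
Formula: SPL = Lw + 10 * log10(Q / (4 * pi * r^2))
Compute 4 * pi * r^2 = 4 * pi * 1.7^2 = 36.3168
Compute Q / denom = 4 / 36.3168 = 0.11014186
Compute 10 * log10(0.11014186) = -9.5805
SPL = 102.6 + (-9.5805) = 93.02

93.02 dB


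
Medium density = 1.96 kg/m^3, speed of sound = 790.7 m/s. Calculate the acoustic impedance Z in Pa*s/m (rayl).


Given values:
  rho = 1.96 kg/m^3
  c = 790.7 m/s
Formula: Z = rho * c
Z = 1.96 * 790.7
Z = 1549.77

1549.77 rayl


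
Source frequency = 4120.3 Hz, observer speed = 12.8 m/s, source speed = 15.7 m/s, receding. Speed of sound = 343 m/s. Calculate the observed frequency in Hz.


Given values:
  f_s = 4120.3 Hz, v_o = 12.8 m/s, v_s = 15.7 m/s
  Direction: receding
Formula: f_o = f_s * (c - v_o) / (c + v_s)
Numerator: c - v_o = 343 - 12.8 = 330.2
Denominator: c + v_s = 343 + 15.7 = 358.7
f_o = 4120.3 * 330.2 / 358.7 = 3792.93

3792.93 Hz


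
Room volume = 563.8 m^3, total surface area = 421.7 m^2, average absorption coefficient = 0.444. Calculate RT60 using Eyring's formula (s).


Given values:
  V = 563.8 m^3, S = 421.7 m^2, alpha = 0.444
Formula: RT60 = 0.161 * V / (-S * ln(1 - alpha))
Compute ln(1 - 0.444) = ln(0.556) = -0.586987
Denominator: -421.7 * -0.586987 = 247.5324
Numerator: 0.161 * 563.8 = 90.7718
RT60 = 90.7718 / 247.5324 = 0.367

0.367 s


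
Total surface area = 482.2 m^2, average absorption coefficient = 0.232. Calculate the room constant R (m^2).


Given values:
  S = 482.2 m^2, alpha = 0.232
Formula: R = S * alpha / (1 - alpha)
Numerator: 482.2 * 0.232 = 111.8704
Denominator: 1 - 0.232 = 0.768
R = 111.8704 / 0.768 = 145.66

145.66 m^2


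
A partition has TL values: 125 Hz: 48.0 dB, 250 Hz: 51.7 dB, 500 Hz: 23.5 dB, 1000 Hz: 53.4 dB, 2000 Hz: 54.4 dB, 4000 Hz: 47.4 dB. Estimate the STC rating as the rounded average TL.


Given TL values at each frequency:
  125 Hz: 48.0 dB
  250 Hz: 51.7 dB
  500 Hz: 23.5 dB
  1000 Hz: 53.4 dB
  2000 Hz: 54.4 dB
  4000 Hz: 47.4 dB
Formula: STC ~ round(average of TL values)
Sum = 48.0 + 51.7 + 23.5 + 53.4 + 54.4 + 47.4 = 278.4
Average = 278.4 / 6 = 46.4
Rounded: 46

46


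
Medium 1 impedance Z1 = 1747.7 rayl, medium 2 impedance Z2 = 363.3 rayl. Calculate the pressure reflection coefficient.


Given values:
  Z1 = 1747.7 rayl, Z2 = 363.3 rayl
Formula: R = (Z2 - Z1) / (Z2 + Z1)
Numerator: Z2 - Z1 = 363.3 - 1747.7 = -1384.4
Denominator: Z2 + Z1 = 363.3 + 1747.7 = 2111.0
R = -1384.4 / 2111.0 = -0.6558

-0.6558


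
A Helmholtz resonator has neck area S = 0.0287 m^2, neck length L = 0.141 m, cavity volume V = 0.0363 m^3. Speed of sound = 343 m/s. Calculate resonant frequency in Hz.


Given values:
  S = 0.0287 m^2, L = 0.141 m, V = 0.0363 m^3, c = 343 m/s
Formula: f = (c / (2*pi)) * sqrt(S / (V * L))
Compute V * L = 0.0363 * 0.141 = 0.0051183
Compute S / (V * L) = 0.0287 / 0.0051183 = 5.6073
Compute sqrt(5.6073) = 2.367974
Compute c / (2*pi) = 343 / 6.283185 = 54.590148
f = 54.590148 * 2.367974 = 129.27

129.27 Hz


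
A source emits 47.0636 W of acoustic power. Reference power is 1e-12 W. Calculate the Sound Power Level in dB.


Given values:
  W = 47.0636 W
  W_ref = 1e-12 W
Formula: SWL = 10 * log10(W / W_ref)
Compute ratio: W / W_ref = 47063600000000
Compute log10: log10(47063600000000) = 13.672685
Multiply: SWL = 10 * 13.672685 = 136.73

136.73 dB


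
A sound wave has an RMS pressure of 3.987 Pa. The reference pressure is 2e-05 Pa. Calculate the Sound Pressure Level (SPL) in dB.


Given values:
  p = 3.987 Pa
  p_ref = 2e-05 Pa
Formula: SPL = 20 * log10(p / p_ref)
Compute ratio: p / p_ref = 3.987 / 2e-05 = 199350
Compute log10: log10(199350) = 5.299616
Multiply: SPL = 20 * 5.299616 = 105.99

105.99 dB


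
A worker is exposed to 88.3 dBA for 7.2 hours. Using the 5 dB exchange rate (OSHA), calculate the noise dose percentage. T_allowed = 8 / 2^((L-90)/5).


Given values:
  L = 88.3 dBA, T = 7.2 hours
Formula: T_allowed = 8 / 2^((L - 90) / 5)
Compute exponent: (88.3 - 90) / 5 = -0.34
Compute 2^(-0.34) = 0.790041
T_allowed = 8 / 0.790041 = 10.126057 hours
Dose = (T / T_allowed) * 100
Dose = (7.2 / 10.126057) * 100 = 71.1

71.1 %


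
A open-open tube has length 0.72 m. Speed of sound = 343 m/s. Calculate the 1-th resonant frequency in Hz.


Given values:
  Tube type: open-open, L = 0.72 m, c = 343 m/s, n = 1
Formula: f_n = n * c / (2 * L)
Compute 2 * L = 2 * 0.72 = 1.44
f = 1 * 343 / 1.44
f = 238.19

238.19 Hz


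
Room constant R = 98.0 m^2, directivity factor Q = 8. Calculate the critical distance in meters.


Given values:
  R = 98.0 m^2, Q = 8
Formula: d_c = 0.141 * sqrt(Q * R)
Compute Q * R = 8 * 98.0 = 784.0
Compute sqrt(784.0) = 28.0
d_c = 0.141 * 28.0 = 3.948

3.948 m


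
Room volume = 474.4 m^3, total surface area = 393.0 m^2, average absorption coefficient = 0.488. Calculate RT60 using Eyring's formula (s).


Given values:
  V = 474.4 m^3, S = 393.0 m^2, alpha = 0.488
Formula: RT60 = 0.161 * V / (-S * ln(1 - alpha))
Compute ln(1 - 0.488) = ln(0.512) = -0.669431
Denominator: -393.0 * -0.669431 = 263.0864
Numerator: 0.161 * 474.4 = 76.3784
RT60 = 76.3784 / 263.0864 = 0.29

0.29 s


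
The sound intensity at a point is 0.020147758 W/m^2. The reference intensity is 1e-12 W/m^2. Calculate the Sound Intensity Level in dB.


Given values:
  I = 0.020147758 W/m^2
  I_ref = 1e-12 W/m^2
Formula: SIL = 10 * log10(I / I_ref)
Compute ratio: I / I_ref = 20147758000
Compute log10: log10(20147758000) = 10.304227
Multiply: SIL = 10 * 10.304227 = 103.04

103.04 dB


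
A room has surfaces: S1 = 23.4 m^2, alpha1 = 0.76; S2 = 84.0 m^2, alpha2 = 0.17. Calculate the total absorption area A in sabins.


Given surfaces:
  Surface 1: 23.4 * 0.76 = 17.784
  Surface 2: 84.0 * 0.17 = 14.28
Formula: A = sum(Si * alpha_i)
A = 17.784 + 14.28
A = 32.06

32.06 sabins


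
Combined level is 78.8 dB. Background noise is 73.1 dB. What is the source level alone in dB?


Given values:
  L_total = 78.8 dB, L_bg = 73.1 dB
Formula: L_source = 10 * log10(10^(L_total/10) - 10^(L_bg/10))
Convert to linear:
  10^(78.8/10) = 75857757.5029
  10^(73.1/10) = 20417379.4467
Difference: 75857757.5029 - 20417379.4467 = 55440378.0562
L_source = 10 * log10(55440378.0562) = 77.44

77.44 dB


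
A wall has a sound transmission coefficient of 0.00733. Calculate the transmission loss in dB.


Given values:
  tau = 0.00733
Formula: TL = 10 * log10(1 / tau)
Compute 1 / tau = 1 / 0.00733 = 136.4256
Compute log10(136.4256) = 2.134896
TL = 10 * 2.134896 = 21.35

21.35 dB


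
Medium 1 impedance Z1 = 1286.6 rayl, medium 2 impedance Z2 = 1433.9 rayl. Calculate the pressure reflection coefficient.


Given values:
  Z1 = 1286.6 rayl, Z2 = 1433.9 rayl
Formula: R = (Z2 - Z1) / (Z2 + Z1)
Numerator: Z2 - Z1 = 1433.9 - 1286.6 = 147.3
Denominator: Z2 + Z1 = 1433.9 + 1286.6 = 2720.5
R = 147.3 / 2720.5 = 0.0541

0.0541


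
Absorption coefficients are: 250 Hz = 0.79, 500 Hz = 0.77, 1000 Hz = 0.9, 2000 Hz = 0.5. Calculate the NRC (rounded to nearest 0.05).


Given values:
  a_250 = 0.79, a_500 = 0.77
  a_1000 = 0.9, a_2000 = 0.5
Formula: NRC = (a250 + a500 + a1000 + a2000) / 4
Sum = 0.79 + 0.77 + 0.9 + 0.5 = 2.96
NRC = 2.96 / 4 = 0.74
Rounded to nearest 0.05: 0.75

0.75


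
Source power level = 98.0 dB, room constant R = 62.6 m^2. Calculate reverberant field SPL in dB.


Given values:
  Lw = 98.0 dB, R = 62.6 m^2
Formula: SPL = Lw + 10 * log10(4 / R)
Compute 4 / R = 4 / 62.6 = 0.063898
Compute 10 * log10(0.063898) = -11.9451
SPL = 98.0 + (-11.9451) = 86.05

86.05 dB


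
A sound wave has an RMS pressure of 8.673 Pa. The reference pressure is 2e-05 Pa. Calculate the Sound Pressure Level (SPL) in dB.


Given values:
  p = 8.673 Pa
  p_ref = 2e-05 Pa
Formula: SPL = 20 * log10(p / p_ref)
Compute ratio: p / p_ref = 8.673 / 2e-05 = 433650
Compute log10: log10(433650) = 5.637139
Multiply: SPL = 20 * 5.637139 = 112.74

112.74 dB


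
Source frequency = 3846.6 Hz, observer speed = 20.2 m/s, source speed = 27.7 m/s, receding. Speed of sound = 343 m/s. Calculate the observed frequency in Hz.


Given values:
  f_s = 3846.6 Hz, v_o = 20.2 m/s, v_s = 27.7 m/s
  Direction: receding
Formula: f_o = f_s * (c - v_o) / (c + v_s)
Numerator: c - v_o = 343 - 20.2 = 322.8
Denominator: c + v_s = 343 + 27.7 = 370.7
f_o = 3846.6 * 322.8 / 370.7 = 3349.56

3349.56 Hz


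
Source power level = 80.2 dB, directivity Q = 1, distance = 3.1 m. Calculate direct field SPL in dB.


Given values:
  Lw = 80.2 dB, Q = 1, r = 3.1 m
Formula: SPL = Lw + 10 * log10(Q / (4 * pi * r^2))
Compute 4 * pi * r^2 = 4 * pi * 3.1^2 = 120.7628
Compute Q / denom = 1 / 120.7628 = 0.0082807
Compute 10 * log10(0.0082807) = -20.8193
SPL = 80.2 + (-20.8193) = 59.38

59.38 dB


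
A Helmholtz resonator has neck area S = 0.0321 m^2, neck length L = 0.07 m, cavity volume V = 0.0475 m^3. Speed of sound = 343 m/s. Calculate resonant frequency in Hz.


Given values:
  S = 0.0321 m^2, L = 0.07 m, V = 0.0475 m^3, c = 343 m/s
Formula: f = (c / (2*pi)) * sqrt(S / (V * L))
Compute V * L = 0.0475 * 0.07 = 0.003325
Compute S / (V * L) = 0.0321 / 0.003325 = 9.6541
Compute sqrt(9.6541) = 3.107105
Compute c / (2*pi) = 343 / 6.283185 = 54.590148
f = 54.590148 * 3.107105 = 169.62

169.62 Hz


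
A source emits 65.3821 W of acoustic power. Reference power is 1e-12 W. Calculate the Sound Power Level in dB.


Given values:
  W = 65.3821 W
  W_ref = 1e-12 W
Formula: SWL = 10 * log10(W / W_ref)
Compute ratio: W / W_ref = 65382100000000
Compute log10: log10(65382100000000) = 13.815459
Multiply: SWL = 10 * 13.815459 = 138.15

138.15 dB


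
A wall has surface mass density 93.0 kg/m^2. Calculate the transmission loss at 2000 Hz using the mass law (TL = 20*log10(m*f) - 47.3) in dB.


Given values:
  m = 93.0 kg/m^2, f = 2000 Hz
Formula: TL = 20 * log10(m * f) - 47.3
Compute m * f = 93.0 * 2000 = 186000.0
Compute log10(186000.0) = 5.269513
Compute 20 * 5.269513 = 105.3903
TL = 105.3903 - 47.3 = 58.09

58.09 dB


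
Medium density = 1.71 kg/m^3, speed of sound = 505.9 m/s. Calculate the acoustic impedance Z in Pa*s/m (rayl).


Given values:
  rho = 1.71 kg/m^3
  c = 505.9 m/s
Formula: Z = rho * c
Z = 1.71 * 505.9
Z = 865.09

865.09 rayl


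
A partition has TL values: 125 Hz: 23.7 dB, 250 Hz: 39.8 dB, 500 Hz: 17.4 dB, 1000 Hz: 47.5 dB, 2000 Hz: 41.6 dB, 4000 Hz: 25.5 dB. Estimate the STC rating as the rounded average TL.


Given TL values at each frequency:
  125 Hz: 23.7 dB
  250 Hz: 39.8 dB
  500 Hz: 17.4 dB
  1000 Hz: 47.5 dB
  2000 Hz: 41.6 dB
  4000 Hz: 25.5 dB
Formula: STC ~ round(average of TL values)
Sum = 23.7 + 39.8 + 17.4 + 47.5 + 41.6 + 25.5 = 195.5
Average = 195.5 / 6 = 32.58
Rounded: 33

33


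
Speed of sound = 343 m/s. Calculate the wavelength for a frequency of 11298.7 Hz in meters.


Given values:
  c = 343 m/s, f = 11298.7 Hz
Formula: lambda = c / f
lambda = 343 / 11298.7
lambda = 0.0304

0.0304 m


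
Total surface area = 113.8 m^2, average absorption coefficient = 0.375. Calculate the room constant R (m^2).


Given values:
  S = 113.8 m^2, alpha = 0.375
Formula: R = S * alpha / (1 - alpha)
Numerator: 113.8 * 0.375 = 42.675
Denominator: 1 - 0.375 = 0.625
R = 42.675 / 0.625 = 68.28

68.28 m^2


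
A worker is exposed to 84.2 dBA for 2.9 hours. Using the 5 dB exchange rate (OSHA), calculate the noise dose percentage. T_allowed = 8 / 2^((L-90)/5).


Given values:
  L = 84.2 dBA, T = 2.9 hours
Formula: T_allowed = 8 / 2^((L - 90) / 5)
Compute exponent: (84.2 - 90) / 5 = -1.16
Compute 2^(-1.16) = 0.447513
T_allowed = 8 / 0.447513 = 17.876576 hours
Dose = (T / T_allowed) * 100
Dose = (2.9 / 17.876576) * 100 = 16.22

16.22 %


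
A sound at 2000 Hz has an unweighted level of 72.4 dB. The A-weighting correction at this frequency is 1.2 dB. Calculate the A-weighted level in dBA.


Given values:
  SPL = 72.4 dB
  A-weighting at 2000 Hz = 1.2 dB
Formula: L_A = SPL + A_weight
L_A = 72.4 + (1.2)
L_A = 73.6

73.6 dBA


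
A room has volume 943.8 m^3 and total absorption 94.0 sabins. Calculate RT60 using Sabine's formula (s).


Given values:
  V = 943.8 m^3
  A = 94.0 sabins
Formula: RT60 = 0.161 * V / A
Numerator: 0.161 * 943.8 = 151.9518
RT60 = 151.9518 / 94.0 = 1.617

1.617 s


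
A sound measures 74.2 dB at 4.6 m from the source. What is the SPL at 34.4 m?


Given values:
  SPL1 = 74.2 dB, r1 = 4.6 m, r2 = 34.4 m
Formula: SPL2 = SPL1 - 20 * log10(r2 / r1)
Compute ratio: r2 / r1 = 34.4 / 4.6 = 7.4783
Compute log10: log10(7.4783) = 0.873803
Compute drop: 20 * 0.873803 = 17.4761
SPL2 = 74.2 - 17.4761 = 56.72

56.72 dB


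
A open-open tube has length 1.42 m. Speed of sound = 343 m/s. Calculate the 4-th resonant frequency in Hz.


Given values:
  Tube type: open-open, L = 1.42 m, c = 343 m/s, n = 4
Formula: f_n = n * c / (2 * L)
Compute 2 * L = 2 * 1.42 = 2.84
f = 4 * 343 / 2.84
f = 483.1

483.1 Hz


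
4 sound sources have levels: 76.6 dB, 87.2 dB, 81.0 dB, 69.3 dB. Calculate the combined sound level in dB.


Formula: L_total = 10 * log10( sum(10^(Li/10)) )
  Source 1: 10^(76.6/10) = 45708818.9615
  Source 2: 10^(87.2/10) = 524807460.2498
  Source 3: 10^(81.0/10) = 125892541.1794
  Source 4: 10^(69.3/10) = 8511380.382
Sum of linear values = 704920200.7727
L_total = 10 * log10(704920200.7727) = 88.48

88.48 dB


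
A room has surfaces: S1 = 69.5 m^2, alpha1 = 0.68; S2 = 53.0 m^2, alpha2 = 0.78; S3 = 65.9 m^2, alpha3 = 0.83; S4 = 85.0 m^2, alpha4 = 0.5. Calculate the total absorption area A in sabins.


Given surfaces:
  Surface 1: 69.5 * 0.68 = 47.26
  Surface 2: 53.0 * 0.78 = 41.34
  Surface 3: 65.9 * 0.83 = 54.697
  Surface 4: 85.0 * 0.5 = 42.5
Formula: A = sum(Si * alpha_i)
A = 47.26 + 41.34 + 54.697 + 42.5
A = 185.8

185.8 sabins


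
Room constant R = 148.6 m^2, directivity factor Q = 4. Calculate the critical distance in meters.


Given values:
  R = 148.6 m^2, Q = 4
Formula: d_c = 0.141 * sqrt(Q * R)
Compute Q * R = 4 * 148.6 = 594.4
Compute sqrt(594.4) = 24.3803
d_c = 0.141 * 24.3803 = 3.438

3.438 m


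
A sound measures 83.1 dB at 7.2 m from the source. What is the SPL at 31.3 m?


Given values:
  SPL1 = 83.1 dB, r1 = 7.2 m, r2 = 31.3 m
Formula: SPL2 = SPL1 - 20 * log10(r2 / r1)
Compute ratio: r2 / r1 = 31.3 / 7.2 = 4.3472
Compute log10: log10(4.3472) = 0.63821
Compute drop: 20 * 0.63821 = 12.7642
SPL2 = 83.1 - 12.7642 = 70.34

70.34 dB


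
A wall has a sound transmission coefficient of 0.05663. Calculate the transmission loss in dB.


Given values:
  tau = 0.05663
Formula: TL = 10 * log10(1 / tau)
Compute 1 / tau = 1 / 0.05663 = 17.6585
Compute log10(17.6585) = 1.246954
TL = 10 * 1.246954 = 12.47

12.47 dB


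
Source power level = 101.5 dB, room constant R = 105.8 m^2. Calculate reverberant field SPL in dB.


Given values:
  Lw = 101.5 dB, R = 105.8 m^2
Formula: SPL = Lw + 10 * log10(4 / R)
Compute 4 / R = 4 / 105.8 = 0.037807
Compute 10 * log10(0.037807) = -14.2243
SPL = 101.5 + (-14.2243) = 87.28

87.28 dB


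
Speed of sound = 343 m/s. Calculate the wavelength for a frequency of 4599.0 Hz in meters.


Given values:
  c = 343 m/s, f = 4599.0 Hz
Formula: lambda = c / f
lambda = 343 / 4599.0
lambda = 0.0746

0.0746 m


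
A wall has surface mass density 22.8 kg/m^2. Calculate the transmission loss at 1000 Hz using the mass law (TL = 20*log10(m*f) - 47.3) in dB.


Given values:
  m = 22.8 kg/m^2, f = 1000 Hz
Formula: TL = 20 * log10(m * f) - 47.3
Compute m * f = 22.8 * 1000 = 22800.0
Compute log10(22800.0) = 4.357935
Compute 20 * 4.357935 = 87.1587
TL = 87.1587 - 47.3 = 39.86

39.86 dB


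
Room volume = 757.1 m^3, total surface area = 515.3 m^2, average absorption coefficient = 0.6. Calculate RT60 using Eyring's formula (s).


Given values:
  V = 757.1 m^3, S = 515.3 m^2, alpha = 0.6
Formula: RT60 = 0.161 * V / (-S * ln(1 - alpha))
Compute ln(1 - 0.6) = ln(0.4) = -0.916291
Denominator: -515.3 * -0.916291 = 472.1648
Numerator: 0.161 * 757.1 = 121.8931
RT60 = 121.8931 / 472.1648 = 0.258

0.258 s


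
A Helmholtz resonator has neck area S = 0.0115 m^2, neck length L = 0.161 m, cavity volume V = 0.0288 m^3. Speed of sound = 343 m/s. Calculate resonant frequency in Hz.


Given values:
  S = 0.0115 m^2, L = 0.161 m, V = 0.0288 m^3, c = 343 m/s
Formula: f = (c / (2*pi)) * sqrt(S / (V * L))
Compute V * L = 0.0288 * 0.161 = 0.0046368
Compute S / (V * L) = 0.0115 / 0.0046368 = 2.4802
Compute sqrt(2.4802) = 1.574865
Compute c / (2*pi) = 343 / 6.283185 = 54.590148
f = 54.590148 * 1.574865 = 85.97

85.97 Hz


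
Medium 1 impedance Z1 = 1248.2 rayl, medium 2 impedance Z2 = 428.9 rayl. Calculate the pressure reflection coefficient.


Given values:
  Z1 = 1248.2 rayl, Z2 = 428.9 rayl
Formula: R = (Z2 - Z1) / (Z2 + Z1)
Numerator: Z2 - Z1 = 428.9 - 1248.2 = -819.3
Denominator: Z2 + Z1 = 428.9 + 1248.2 = 1677.1
R = -819.3 / 1677.1 = -0.4885

-0.4885


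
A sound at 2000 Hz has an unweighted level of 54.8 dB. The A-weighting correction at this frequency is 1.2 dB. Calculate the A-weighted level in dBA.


Given values:
  SPL = 54.8 dB
  A-weighting at 2000 Hz = 1.2 dB
Formula: L_A = SPL + A_weight
L_A = 54.8 + (1.2)
L_A = 56.0

56.0 dBA


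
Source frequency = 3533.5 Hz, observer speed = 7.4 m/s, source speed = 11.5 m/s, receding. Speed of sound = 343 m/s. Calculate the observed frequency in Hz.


Given values:
  f_s = 3533.5 Hz, v_o = 7.4 m/s, v_s = 11.5 m/s
  Direction: receding
Formula: f_o = f_s * (c - v_o) / (c + v_s)
Numerator: c - v_o = 343 - 7.4 = 335.6
Denominator: c + v_s = 343 + 11.5 = 354.5
f_o = 3533.5 * 335.6 / 354.5 = 3345.11

3345.11 Hz


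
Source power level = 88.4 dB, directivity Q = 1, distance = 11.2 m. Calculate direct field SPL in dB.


Given values:
  Lw = 88.4 dB, Q = 1, r = 11.2 m
Formula: SPL = Lw + 10 * log10(Q / (4 * pi * r^2))
Compute 4 * pi * r^2 = 4 * pi * 11.2^2 = 1576.3255
Compute Q / denom = 1 / 1576.3255 = 0.00063439
Compute 10 * log10(0.00063439) = -31.9764
SPL = 88.4 + (-31.9764) = 56.42

56.42 dB


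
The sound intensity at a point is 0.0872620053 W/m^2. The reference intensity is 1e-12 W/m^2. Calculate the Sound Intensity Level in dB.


Given values:
  I = 0.0872620053 W/m^2
  I_ref = 1e-12 W/m^2
Formula: SIL = 10 * log10(I / I_ref)
Compute ratio: I / I_ref = 87262005300
Compute log10: log10(87262005300) = 10.940825
Multiply: SIL = 10 * 10.940825 = 109.41

109.41 dB


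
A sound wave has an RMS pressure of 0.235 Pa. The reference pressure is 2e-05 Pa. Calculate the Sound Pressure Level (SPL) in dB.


Given values:
  p = 0.235 Pa
  p_ref = 2e-05 Pa
Formula: SPL = 20 * log10(p / p_ref)
Compute ratio: p / p_ref = 0.235 / 2e-05 = 11750
Compute log10: log10(11750) = 4.070038
Multiply: SPL = 20 * 4.070038 = 81.4

81.4 dB


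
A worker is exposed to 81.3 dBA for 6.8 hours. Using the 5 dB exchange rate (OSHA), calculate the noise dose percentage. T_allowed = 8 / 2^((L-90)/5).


Given values:
  L = 81.3 dBA, T = 6.8 hours
Formula: T_allowed = 8 / 2^((L - 90) / 5)
Compute exponent: (81.3 - 90) / 5 = -1.74
Compute 2^(-1.74) = 0.29937
T_allowed = 8 / 0.29937 = 26.722785 hours
Dose = (T / T_allowed) * 100
Dose = (6.8 / 26.722785) * 100 = 25.45

25.45 %


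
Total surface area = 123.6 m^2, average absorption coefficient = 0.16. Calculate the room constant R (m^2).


Given values:
  S = 123.6 m^2, alpha = 0.16
Formula: R = S * alpha / (1 - alpha)
Numerator: 123.6 * 0.16 = 19.776
Denominator: 1 - 0.16 = 0.84
R = 19.776 / 0.84 = 23.54

23.54 m^2


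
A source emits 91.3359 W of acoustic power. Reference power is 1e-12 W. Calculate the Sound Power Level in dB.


Given values:
  W = 91.3359 W
  W_ref = 1e-12 W
Formula: SWL = 10 * log10(W / W_ref)
Compute ratio: W / W_ref = 91335900000000
Compute log10: log10(91335900000000) = 13.960642
Multiply: SWL = 10 * 13.960642 = 139.61

139.61 dB


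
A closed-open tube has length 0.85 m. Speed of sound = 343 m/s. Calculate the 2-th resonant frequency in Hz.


Given values:
  Tube type: closed-open, L = 0.85 m, c = 343 m/s, n = 2
Formula: f_n = (2n - 1) * c / (4 * L)
Compute 2n - 1 = 2*2 - 1 = 3
Compute 4 * L = 4 * 0.85 = 3.4
f = 3 * 343 / 3.4
f = 302.65

302.65 Hz


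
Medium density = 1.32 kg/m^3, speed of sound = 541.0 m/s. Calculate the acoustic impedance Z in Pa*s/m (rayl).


Given values:
  rho = 1.32 kg/m^3
  c = 541.0 m/s
Formula: Z = rho * c
Z = 1.32 * 541.0
Z = 714.12

714.12 rayl


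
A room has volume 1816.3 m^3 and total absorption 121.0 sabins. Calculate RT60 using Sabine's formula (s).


Given values:
  V = 1816.3 m^3
  A = 121.0 sabins
Formula: RT60 = 0.161 * V / A
Numerator: 0.161 * 1816.3 = 292.4243
RT60 = 292.4243 / 121.0 = 2.417

2.417 s


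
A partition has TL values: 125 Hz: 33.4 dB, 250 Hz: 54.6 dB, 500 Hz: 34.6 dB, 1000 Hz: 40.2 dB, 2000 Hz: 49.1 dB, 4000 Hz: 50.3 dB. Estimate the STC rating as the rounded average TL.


Given TL values at each frequency:
  125 Hz: 33.4 dB
  250 Hz: 54.6 dB
  500 Hz: 34.6 dB
  1000 Hz: 40.2 dB
  2000 Hz: 49.1 dB
  4000 Hz: 50.3 dB
Formula: STC ~ round(average of TL values)
Sum = 33.4 + 54.6 + 34.6 + 40.2 + 49.1 + 50.3 = 262.2
Average = 262.2 / 6 = 43.7
Rounded: 44

44


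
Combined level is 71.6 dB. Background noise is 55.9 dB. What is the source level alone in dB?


Given values:
  L_total = 71.6 dB, L_bg = 55.9 dB
Formula: L_source = 10 * log10(10^(L_total/10) - 10^(L_bg/10))
Convert to linear:
  10^(71.6/10) = 14454397.7075
  10^(55.9/10) = 389045.145
Difference: 14454397.7075 - 389045.145 = 14065352.5625
L_source = 10 * log10(14065352.5625) = 71.48

71.48 dB


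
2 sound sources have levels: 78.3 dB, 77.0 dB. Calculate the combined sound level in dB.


Formula: L_total = 10 * log10( sum(10^(Li/10)) )
  Source 1: 10^(78.3/10) = 67608297.5392
  Source 2: 10^(77.0/10) = 50118723.3627
Sum of linear values = 117727020.9019
L_total = 10 * log10(117727020.9019) = 80.71

80.71 dB


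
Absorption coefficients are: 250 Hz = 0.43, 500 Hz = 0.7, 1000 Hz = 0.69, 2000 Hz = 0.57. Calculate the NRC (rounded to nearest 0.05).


Given values:
  a_250 = 0.43, a_500 = 0.7
  a_1000 = 0.69, a_2000 = 0.57
Formula: NRC = (a250 + a500 + a1000 + a2000) / 4
Sum = 0.43 + 0.7 + 0.69 + 0.57 = 2.39
NRC = 2.39 / 4 = 0.5975
Rounded to nearest 0.05: 0.6

0.6


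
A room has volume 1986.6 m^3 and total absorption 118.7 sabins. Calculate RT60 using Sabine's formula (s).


Given values:
  V = 1986.6 m^3
  A = 118.7 sabins
Formula: RT60 = 0.161 * V / A
Numerator: 0.161 * 1986.6 = 319.8426
RT60 = 319.8426 / 118.7 = 2.695

2.695 s


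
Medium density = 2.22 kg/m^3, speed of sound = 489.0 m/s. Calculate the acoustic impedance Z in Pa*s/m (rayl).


Given values:
  rho = 2.22 kg/m^3
  c = 489.0 m/s
Formula: Z = rho * c
Z = 2.22 * 489.0
Z = 1085.58

1085.58 rayl


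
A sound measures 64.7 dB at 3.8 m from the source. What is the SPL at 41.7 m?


Given values:
  SPL1 = 64.7 dB, r1 = 3.8 m, r2 = 41.7 m
Formula: SPL2 = SPL1 - 20 * log10(r2 / r1)
Compute ratio: r2 / r1 = 41.7 / 3.8 = 10.9737
Compute log10: log10(10.9737) = 1.040353
Compute drop: 20 * 1.040353 = 20.8071
SPL2 = 64.7 - 20.8071 = 43.89

43.89 dB


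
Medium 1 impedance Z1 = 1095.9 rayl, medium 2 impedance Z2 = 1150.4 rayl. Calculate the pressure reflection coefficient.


Given values:
  Z1 = 1095.9 rayl, Z2 = 1150.4 rayl
Formula: R = (Z2 - Z1) / (Z2 + Z1)
Numerator: Z2 - Z1 = 1150.4 - 1095.9 = 54.5
Denominator: Z2 + Z1 = 1150.4 + 1095.9 = 2246.3
R = 54.5 / 2246.3 = 0.0243

0.0243


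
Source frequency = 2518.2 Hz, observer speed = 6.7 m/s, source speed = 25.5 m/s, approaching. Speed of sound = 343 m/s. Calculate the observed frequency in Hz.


Given values:
  f_s = 2518.2 Hz, v_o = 6.7 m/s, v_s = 25.5 m/s
  Direction: approaching
Formula: f_o = f_s * (c + v_o) / (c - v_s)
Numerator: c + v_o = 343 + 6.7 = 349.7
Denominator: c - v_s = 343 - 25.5 = 317.5
f_o = 2518.2 * 349.7 / 317.5 = 2773.59

2773.59 Hz


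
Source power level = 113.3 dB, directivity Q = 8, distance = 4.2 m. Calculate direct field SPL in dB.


Given values:
  Lw = 113.3 dB, Q = 8, r = 4.2 m
Formula: SPL = Lw + 10 * log10(Q / (4 * pi * r^2))
Compute 4 * pi * r^2 = 4 * pi * 4.2^2 = 221.6708
Compute Q / denom = 8 / 221.6708 = 0.03608955
Compute 10 * log10(0.03608955) = -14.4262
SPL = 113.3 + (-14.4262) = 98.87

98.87 dB


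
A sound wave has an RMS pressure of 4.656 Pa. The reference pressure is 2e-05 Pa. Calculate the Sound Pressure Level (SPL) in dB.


Given values:
  p = 4.656 Pa
  p_ref = 2e-05 Pa
Formula: SPL = 20 * log10(p / p_ref)
Compute ratio: p / p_ref = 4.656 / 2e-05 = 232800
Compute log10: log10(232800) = 5.366983
Multiply: SPL = 20 * 5.366983 = 107.34

107.34 dB


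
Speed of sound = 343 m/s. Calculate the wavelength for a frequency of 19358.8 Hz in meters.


Given values:
  c = 343 m/s, f = 19358.8 Hz
Formula: lambda = c / f
lambda = 343 / 19358.8
lambda = 0.0177

0.0177 m


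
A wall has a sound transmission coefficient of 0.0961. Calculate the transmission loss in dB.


Given values:
  tau = 0.0961
Formula: TL = 10 * log10(1 / tau)
Compute 1 / tau = 1 / 0.0961 = 10.4058
Compute log10(10.4058) = 1.017275
TL = 10 * 1.017275 = 10.17

10.17 dB


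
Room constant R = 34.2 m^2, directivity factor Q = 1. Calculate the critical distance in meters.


Given values:
  R = 34.2 m^2, Q = 1
Formula: d_c = 0.141 * sqrt(Q * R)
Compute Q * R = 1 * 34.2 = 34.2
Compute sqrt(34.2) = 5.8481
d_c = 0.141 * 5.8481 = 0.825

0.825 m


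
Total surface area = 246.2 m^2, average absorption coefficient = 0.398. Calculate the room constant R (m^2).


Given values:
  S = 246.2 m^2, alpha = 0.398
Formula: R = S * alpha / (1 - alpha)
Numerator: 246.2 * 0.398 = 97.9876
Denominator: 1 - 0.398 = 0.602
R = 97.9876 / 0.602 = 162.77

162.77 m^2


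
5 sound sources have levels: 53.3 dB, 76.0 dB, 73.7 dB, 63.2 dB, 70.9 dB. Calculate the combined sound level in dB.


Formula: L_total = 10 * log10( sum(10^(Li/10)) )
  Source 1: 10^(53.3/10) = 213796.209
  Source 2: 10^(76.0/10) = 39810717.0553
  Source 3: 10^(73.7/10) = 23442288.1532
  Source 4: 10^(63.2/10) = 2089296.1309
  Source 5: 10^(70.9/10) = 12302687.7081
Sum of linear values = 77858785.2565
L_total = 10 * log10(77858785.2565) = 78.91

78.91 dB


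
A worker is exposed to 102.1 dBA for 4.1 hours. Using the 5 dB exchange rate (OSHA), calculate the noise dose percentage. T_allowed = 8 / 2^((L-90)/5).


Given values:
  L = 102.1 dBA, T = 4.1 hours
Formula: T_allowed = 8 / 2^((L - 90) / 5)
Compute exponent: (102.1 - 90) / 5 = 2.42
Compute 2^(2.42) = 5.35171
T_allowed = 8 / 5.35171 = 1.494849 hours
Dose = (T / T_allowed) * 100
Dose = (4.1 / 1.494849) * 100 = 274.28

274.28 %


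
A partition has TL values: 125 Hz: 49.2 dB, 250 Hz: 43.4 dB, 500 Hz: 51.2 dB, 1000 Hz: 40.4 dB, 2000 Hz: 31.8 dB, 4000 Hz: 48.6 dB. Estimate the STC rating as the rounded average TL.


Given TL values at each frequency:
  125 Hz: 49.2 dB
  250 Hz: 43.4 dB
  500 Hz: 51.2 dB
  1000 Hz: 40.4 dB
  2000 Hz: 31.8 dB
  4000 Hz: 48.6 dB
Formula: STC ~ round(average of TL values)
Sum = 49.2 + 43.4 + 51.2 + 40.4 + 31.8 + 48.6 = 264.6
Average = 264.6 / 6 = 44.1
Rounded: 44

44


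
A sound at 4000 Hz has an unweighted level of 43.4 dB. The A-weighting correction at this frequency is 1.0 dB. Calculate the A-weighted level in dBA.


Given values:
  SPL = 43.4 dB
  A-weighting at 4000 Hz = 1.0 dB
Formula: L_A = SPL + A_weight
L_A = 43.4 + (1.0)
L_A = 44.4

44.4 dBA


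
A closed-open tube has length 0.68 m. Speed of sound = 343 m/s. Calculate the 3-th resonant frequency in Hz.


Given values:
  Tube type: closed-open, L = 0.68 m, c = 343 m/s, n = 3
Formula: f_n = (2n - 1) * c / (4 * L)
Compute 2n - 1 = 2*3 - 1 = 5
Compute 4 * L = 4 * 0.68 = 2.72
f = 5 * 343 / 2.72
f = 630.51

630.51 Hz


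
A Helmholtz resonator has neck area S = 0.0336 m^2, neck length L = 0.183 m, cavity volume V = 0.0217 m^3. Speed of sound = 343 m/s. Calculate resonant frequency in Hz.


Given values:
  S = 0.0336 m^2, L = 0.183 m, V = 0.0217 m^3, c = 343 m/s
Formula: f = (c / (2*pi)) * sqrt(S / (V * L))
Compute V * L = 0.0217 * 0.183 = 0.0039711
Compute S / (V * L) = 0.0336 / 0.0039711 = 8.4611
Compute sqrt(8.4611) = 2.908797
Compute c / (2*pi) = 343 / 6.283185 = 54.590148
f = 54.590148 * 2.908797 = 158.79

158.79 Hz


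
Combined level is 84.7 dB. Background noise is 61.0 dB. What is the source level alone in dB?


Given values:
  L_total = 84.7 dB, L_bg = 61.0 dB
Formula: L_source = 10 * log10(10^(L_total/10) - 10^(L_bg/10))
Convert to linear:
  10^(84.7/10) = 295120922.6666
  10^(61.0/10) = 1258925.4118
Difference: 295120922.6666 - 1258925.4118 = 293861997.2548
L_source = 10 * log10(293861997.2548) = 84.68

84.68 dB


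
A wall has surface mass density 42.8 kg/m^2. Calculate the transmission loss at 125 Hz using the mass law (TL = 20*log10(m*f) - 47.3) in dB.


Given values:
  m = 42.8 kg/m^2, f = 125 Hz
Formula: TL = 20 * log10(m * f) - 47.3
Compute m * f = 42.8 * 125 = 5350.0
Compute log10(5350.0) = 3.728354
Compute 20 * 3.728354 = 74.5671
TL = 74.5671 - 47.3 = 27.27

27.27 dB


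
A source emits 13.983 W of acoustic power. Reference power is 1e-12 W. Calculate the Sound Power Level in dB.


Given values:
  W = 13.983 W
  W_ref = 1e-12 W
Formula: SWL = 10 * log10(W / W_ref)
Compute ratio: W / W_ref = 13983000000000
Compute log10: log10(13983000000000) = 13.1456
Multiply: SWL = 10 * 13.1456 = 131.46

131.46 dB


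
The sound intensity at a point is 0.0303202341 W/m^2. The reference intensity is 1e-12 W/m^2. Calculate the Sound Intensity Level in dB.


Given values:
  I = 0.0303202341 W/m^2
  I_ref = 1e-12 W/m^2
Formula: SIL = 10 * log10(I / I_ref)
Compute ratio: I / I_ref = 30320234100
Compute log10: log10(30320234100) = 10.481733
Multiply: SIL = 10 * 10.481733 = 104.82

104.82 dB


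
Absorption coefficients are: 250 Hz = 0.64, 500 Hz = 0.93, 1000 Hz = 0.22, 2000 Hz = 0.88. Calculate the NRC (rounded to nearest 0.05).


Given values:
  a_250 = 0.64, a_500 = 0.93
  a_1000 = 0.22, a_2000 = 0.88
Formula: NRC = (a250 + a500 + a1000 + a2000) / 4
Sum = 0.64 + 0.93 + 0.22 + 0.88 = 2.67
NRC = 2.67 / 4 = 0.6675
Rounded to nearest 0.05: 0.65

0.65


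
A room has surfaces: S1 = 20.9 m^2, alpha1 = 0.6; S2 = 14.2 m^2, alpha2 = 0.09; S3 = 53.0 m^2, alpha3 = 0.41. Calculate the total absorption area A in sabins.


Given surfaces:
  Surface 1: 20.9 * 0.6 = 12.54
  Surface 2: 14.2 * 0.09 = 1.278
  Surface 3: 53.0 * 0.41 = 21.73
Formula: A = sum(Si * alpha_i)
A = 12.54 + 1.278 + 21.73
A = 35.55

35.55 sabins


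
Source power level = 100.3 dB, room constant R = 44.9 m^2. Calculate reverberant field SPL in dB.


Given values:
  Lw = 100.3 dB, R = 44.9 m^2
Formula: SPL = Lw + 10 * log10(4 / R)
Compute 4 / R = 4 / 44.9 = 0.089087
Compute 10 * log10(0.089087) = -10.5019
SPL = 100.3 + (-10.5019) = 89.8

89.8 dB


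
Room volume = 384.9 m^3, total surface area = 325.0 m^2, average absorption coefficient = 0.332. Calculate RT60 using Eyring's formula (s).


Given values:
  V = 384.9 m^3, S = 325.0 m^2, alpha = 0.332
Formula: RT60 = 0.161 * V / (-S * ln(1 - alpha))
Compute ln(1 - 0.332) = ln(0.668) = -0.403467
Denominator: -325.0 * -0.403467 = 131.1268
Numerator: 0.161 * 384.9 = 61.9689
RT60 = 61.9689 / 131.1268 = 0.473

0.473 s


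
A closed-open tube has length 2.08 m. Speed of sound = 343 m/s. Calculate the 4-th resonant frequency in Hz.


Given values:
  Tube type: closed-open, L = 2.08 m, c = 343 m/s, n = 4
Formula: f_n = (2n - 1) * c / (4 * L)
Compute 2n - 1 = 2*4 - 1 = 7
Compute 4 * L = 4 * 2.08 = 8.32
f = 7 * 343 / 8.32
f = 288.58

288.58 Hz


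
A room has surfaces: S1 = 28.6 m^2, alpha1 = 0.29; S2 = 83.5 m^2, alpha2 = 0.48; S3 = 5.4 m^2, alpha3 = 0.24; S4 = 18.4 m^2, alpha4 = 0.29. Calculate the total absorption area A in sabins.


Given surfaces:
  Surface 1: 28.6 * 0.29 = 8.294
  Surface 2: 83.5 * 0.48 = 40.08
  Surface 3: 5.4 * 0.24 = 1.296
  Surface 4: 18.4 * 0.29 = 5.336
Formula: A = sum(Si * alpha_i)
A = 8.294 + 40.08 + 1.296 + 5.336
A = 55.01

55.01 sabins


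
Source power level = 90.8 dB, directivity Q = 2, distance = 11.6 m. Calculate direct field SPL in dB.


Given values:
  Lw = 90.8 dB, Q = 2, r = 11.6 m
Formula: SPL = Lw + 10 * log10(Q / (4 * pi * r^2))
Compute 4 * pi * r^2 = 4 * pi * 11.6^2 = 1690.9308
Compute Q / denom = 2 / 1690.9308 = 0.00118278
Compute 10 * log10(0.00118278) = -29.271
SPL = 90.8 + (-29.271) = 61.53

61.53 dB


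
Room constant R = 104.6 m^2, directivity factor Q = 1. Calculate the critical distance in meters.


Given values:
  R = 104.6 m^2, Q = 1
Formula: d_c = 0.141 * sqrt(Q * R)
Compute Q * R = 1 * 104.6 = 104.6
Compute sqrt(104.6) = 10.2274
d_c = 0.141 * 10.2274 = 1.442

1.442 m


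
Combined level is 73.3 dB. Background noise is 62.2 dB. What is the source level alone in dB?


Given values:
  L_total = 73.3 dB, L_bg = 62.2 dB
Formula: L_source = 10 * log10(10^(L_total/10) - 10^(L_bg/10))
Convert to linear:
  10^(73.3/10) = 21379620.895
  10^(62.2/10) = 1659586.9074
Difference: 21379620.895 - 1659586.9074 = 19720033.9876
L_source = 10 * log10(19720033.9876) = 72.95

72.95 dB


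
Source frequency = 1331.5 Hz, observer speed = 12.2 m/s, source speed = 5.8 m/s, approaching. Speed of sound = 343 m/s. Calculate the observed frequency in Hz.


Given values:
  f_s = 1331.5 Hz, v_o = 12.2 m/s, v_s = 5.8 m/s
  Direction: approaching
Formula: f_o = f_s * (c + v_o) / (c - v_s)
Numerator: c + v_o = 343 + 12.2 = 355.2
Denominator: c - v_s = 343 - 5.8 = 337.2
f_o = 1331.5 * 355.2 / 337.2 = 1402.58

1402.58 Hz


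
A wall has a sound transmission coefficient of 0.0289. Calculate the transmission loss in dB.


Given values:
  tau = 0.0289
Formula: TL = 10 * log10(1 / tau)
Compute 1 / tau = 1 / 0.0289 = 34.6021
Compute log10(34.6021) = 1.539102
TL = 10 * 1.539102 = 15.39

15.39 dB


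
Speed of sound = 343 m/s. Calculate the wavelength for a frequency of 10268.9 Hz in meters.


Given values:
  c = 343 m/s, f = 10268.9 Hz
Formula: lambda = c / f
lambda = 343 / 10268.9
lambda = 0.0334

0.0334 m


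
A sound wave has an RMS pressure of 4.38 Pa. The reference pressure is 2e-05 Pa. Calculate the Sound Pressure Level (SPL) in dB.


Given values:
  p = 4.38 Pa
  p_ref = 2e-05 Pa
Formula: SPL = 20 * log10(p / p_ref)
Compute ratio: p / p_ref = 4.38 / 2e-05 = 219000
Compute log10: log10(219000) = 5.340444
Multiply: SPL = 20 * 5.340444 = 106.81

106.81 dB


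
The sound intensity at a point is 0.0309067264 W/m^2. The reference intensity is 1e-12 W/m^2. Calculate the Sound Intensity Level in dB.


Given values:
  I = 0.0309067264 W/m^2
  I_ref = 1e-12 W/m^2
Formula: SIL = 10 * log10(I / I_ref)
Compute ratio: I / I_ref = 30906726400
Compute log10: log10(30906726400) = 10.490053
Multiply: SIL = 10 * 10.490053 = 104.9

104.9 dB


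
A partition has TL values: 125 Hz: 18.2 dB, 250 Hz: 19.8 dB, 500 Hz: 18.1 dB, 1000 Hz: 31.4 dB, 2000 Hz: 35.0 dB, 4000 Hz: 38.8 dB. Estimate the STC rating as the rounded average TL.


Given TL values at each frequency:
  125 Hz: 18.2 dB
  250 Hz: 19.8 dB
  500 Hz: 18.1 dB
  1000 Hz: 31.4 dB
  2000 Hz: 35.0 dB
  4000 Hz: 38.8 dB
Formula: STC ~ round(average of TL values)
Sum = 18.2 + 19.8 + 18.1 + 31.4 + 35.0 + 38.8 = 161.3
Average = 161.3 / 6 = 26.88
Rounded: 27

27


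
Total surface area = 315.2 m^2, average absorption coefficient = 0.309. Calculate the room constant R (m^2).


Given values:
  S = 315.2 m^2, alpha = 0.309
Formula: R = S * alpha / (1 - alpha)
Numerator: 315.2 * 0.309 = 97.3968
Denominator: 1 - 0.309 = 0.691
R = 97.3968 / 0.691 = 140.95

140.95 m^2


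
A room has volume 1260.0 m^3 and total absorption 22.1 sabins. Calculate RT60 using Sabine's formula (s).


Given values:
  V = 1260.0 m^3
  A = 22.1 sabins
Formula: RT60 = 0.161 * V / A
Numerator: 0.161 * 1260.0 = 202.86
RT60 = 202.86 / 22.1 = 9.179

9.179 s


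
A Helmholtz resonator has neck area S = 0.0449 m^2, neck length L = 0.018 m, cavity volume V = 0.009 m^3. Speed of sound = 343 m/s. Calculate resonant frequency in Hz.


Given values:
  S = 0.0449 m^2, L = 0.018 m, V = 0.009 m^3, c = 343 m/s
Formula: f = (c / (2*pi)) * sqrt(S / (V * L))
Compute V * L = 0.009 * 0.018 = 0.000162
Compute S / (V * L) = 0.0449 / 0.000162 = 277.1605
Compute sqrt(277.1605) = 16.648138
Compute c / (2*pi) = 343 / 6.283185 = 54.590148
f = 54.590148 * 16.648138 = 908.82

908.82 Hz


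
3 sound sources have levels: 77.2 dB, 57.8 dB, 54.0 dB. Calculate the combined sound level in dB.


Formula: L_total = 10 * log10( sum(10^(Li/10)) )
  Source 1: 10^(77.2/10) = 52480746.025
  Source 2: 10^(57.8/10) = 602559.5861
  Source 3: 10^(54.0/10) = 251188.6432
Sum of linear values = 53334494.2543
L_total = 10 * log10(53334494.2543) = 77.27

77.27 dB


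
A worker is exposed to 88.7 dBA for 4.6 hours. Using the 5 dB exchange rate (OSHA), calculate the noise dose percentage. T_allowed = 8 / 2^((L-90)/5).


Given values:
  L = 88.7 dBA, T = 4.6 hours
Formula: T_allowed = 8 / 2^((L - 90) / 5)
Compute exponent: (88.7 - 90) / 5 = -0.26
Compute 2^(-0.26) = 0.835088
T_allowed = 8 / 0.835088 = 9.579829 hours
Dose = (T / T_allowed) * 100
Dose = (4.6 / 9.579829) * 100 = 48.02

48.02 %


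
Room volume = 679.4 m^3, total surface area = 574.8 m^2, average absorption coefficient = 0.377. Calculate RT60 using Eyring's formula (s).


Given values:
  V = 679.4 m^3, S = 574.8 m^2, alpha = 0.377
Formula: RT60 = 0.161 * V / (-S * ln(1 - alpha))
Compute ln(1 - 0.377) = ln(0.623) = -0.473209
Denominator: -574.8 * -0.473209 = 272.0005
Numerator: 0.161 * 679.4 = 109.3834
RT60 = 109.3834 / 272.0005 = 0.402

0.402 s


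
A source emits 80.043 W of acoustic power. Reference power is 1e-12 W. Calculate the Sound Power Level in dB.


Given values:
  W = 80.043 W
  W_ref = 1e-12 W
Formula: SWL = 10 * log10(W / W_ref)
Compute ratio: W / W_ref = 80043000000000
Compute log10: log10(80043000000000) = 13.903323
Multiply: SWL = 10 * 13.903323 = 139.03

139.03 dB


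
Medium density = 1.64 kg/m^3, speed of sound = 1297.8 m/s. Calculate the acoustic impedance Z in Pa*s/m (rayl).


Given values:
  rho = 1.64 kg/m^3
  c = 1297.8 m/s
Formula: Z = rho * c
Z = 1.64 * 1297.8
Z = 2128.39

2128.39 rayl


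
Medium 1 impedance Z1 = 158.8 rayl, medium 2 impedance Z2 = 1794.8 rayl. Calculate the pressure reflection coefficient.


Given values:
  Z1 = 158.8 rayl, Z2 = 1794.8 rayl
Formula: R = (Z2 - Z1) / (Z2 + Z1)
Numerator: Z2 - Z1 = 1794.8 - 158.8 = 1636.0
Denominator: Z2 + Z1 = 1794.8 + 158.8 = 1953.6
R = 1636.0 / 1953.6 = 0.8374

0.8374


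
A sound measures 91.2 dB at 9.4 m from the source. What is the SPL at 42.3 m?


Given values:
  SPL1 = 91.2 dB, r1 = 9.4 m, r2 = 42.3 m
Formula: SPL2 = SPL1 - 20 * log10(r2 / r1)
Compute ratio: r2 / r1 = 42.3 / 9.4 = 4.5
Compute log10: log10(4.5) = 0.653213
Compute drop: 20 * 0.653213 = 13.0643
SPL2 = 91.2 - 13.0643 = 78.14

78.14 dB


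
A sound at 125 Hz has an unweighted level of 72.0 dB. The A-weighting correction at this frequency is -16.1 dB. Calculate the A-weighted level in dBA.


Given values:
  SPL = 72.0 dB
  A-weighting at 125 Hz = -16.1 dB
Formula: L_A = SPL + A_weight
L_A = 72.0 + (-16.1)
L_A = 55.9

55.9 dBA


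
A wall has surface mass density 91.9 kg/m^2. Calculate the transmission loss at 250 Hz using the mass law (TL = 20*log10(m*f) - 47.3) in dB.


Given values:
  m = 91.9 kg/m^2, f = 250 Hz
Formula: TL = 20 * log10(m * f) - 47.3
Compute m * f = 91.9 * 250 = 22975.0
Compute log10(22975.0) = 4.361256
Compute 20 * 4.361256 = 87.2251
TL = 87.2251 - 47.3 = 39.93

39.93 dB


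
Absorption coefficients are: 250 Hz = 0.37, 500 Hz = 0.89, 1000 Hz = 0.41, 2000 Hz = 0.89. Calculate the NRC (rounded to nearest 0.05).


Given values:
  a_250 = 0.37, a_500 = 0.89
  a_1000 = 0.41, a_2000 = 0.89
Formula: NRC = (a250 + a500 + a1000 + a2000) / 4
Sum = 0.37 + 0.89 + 0.41 + 0.89 = 2.56
NRC = 2.56 / 4 = 0.64
Rounded to nearest 0.05: 0.65

0.65


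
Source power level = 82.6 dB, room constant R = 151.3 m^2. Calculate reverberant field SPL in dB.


Given values:
  Lw = 82.6 dB, R = 151.3 m^2
Formula: SPL = Lw + 10 * log10(4 / R)
Compute 4 / R = 4 / 151.3 = 0.026438
Compute 10 * log10(0.026438) = -15.7777
SPL = 82.6 + (-15.7777) = 66.82

66.82 dB
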